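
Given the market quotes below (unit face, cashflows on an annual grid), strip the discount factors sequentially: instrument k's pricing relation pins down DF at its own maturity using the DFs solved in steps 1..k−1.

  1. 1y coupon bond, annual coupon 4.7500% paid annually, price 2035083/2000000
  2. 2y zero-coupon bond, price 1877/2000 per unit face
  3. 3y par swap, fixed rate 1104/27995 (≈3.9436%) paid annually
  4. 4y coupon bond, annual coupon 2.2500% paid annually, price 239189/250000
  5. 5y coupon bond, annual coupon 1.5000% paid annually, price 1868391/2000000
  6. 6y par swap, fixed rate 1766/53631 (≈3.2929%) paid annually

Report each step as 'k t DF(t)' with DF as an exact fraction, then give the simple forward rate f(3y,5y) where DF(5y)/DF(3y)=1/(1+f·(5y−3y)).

1 1 4857/5000
2 2 1877/2000
3 3 556/625
4 4 8741/10000
5 5 8661/10000
6 6 4117/5000
f(3y,5y) = ((556/625)/(8661/10000) − 1)/(2) = 235/17322 ≈ 1.3567%

step 1 [1y] bond c/1=19/400: DF=(2035083/2000000 − 19/400·(0))/(1+19/400) = 4857/5000 ≈ 0.971400
step 2 [2y] zero: DF = P = 1877/2000 ≈ 0.938500
step 3 [3y] swap r/1=1104/27995: DF=(1 − 1104/27995·(0.971400+0.938500))/(1+1104/27995) = 556/625 ≈ 0.889600
step 4 [4y] bond c/1=9/400: DF=(239189/250000 − 9/400·(0.971400+0.938500+0.889600))/(1+9/400) = 8741/10000 ≈ 0.874100
step 5 [5y] bond c/1=3/200: DF=(1868391/2000000 − 3/200·(0.971400+0.938500+0.889600+0.874100))/(1+3/200) = 8661/10000 ≈ 0.866100
step 6 [6y] swap r/1=1766/53631: DF=(1 − 1766/53631·(0.971400+0.938500+0.889600+0.874100+0.866100))/(1+1766/53631) = 4117/5000 ≈ 0.823400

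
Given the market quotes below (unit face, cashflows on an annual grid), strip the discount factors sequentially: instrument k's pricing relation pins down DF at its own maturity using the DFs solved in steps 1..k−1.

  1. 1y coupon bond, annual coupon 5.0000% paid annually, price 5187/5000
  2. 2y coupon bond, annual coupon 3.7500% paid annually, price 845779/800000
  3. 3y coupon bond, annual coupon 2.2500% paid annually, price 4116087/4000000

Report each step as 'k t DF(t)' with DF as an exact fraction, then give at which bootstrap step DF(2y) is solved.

step 1 [1y] bond c/1=1/20: DF=(5187/5000 − 1/20·(0))/(1+1/20) = 247/250 ≈ 0.988000
step 2 [2y] bond c/1=3/80: DF=(845779/800000 − 3/80·(0.988000))/(1+3/80) = 9833/10000 ≈ 0.983300
step 3 [3y] bond c/1=9/400: DF=(4116087/4000000 − 9/400·(0.988000+0.983300))/(1+9/400) = 963/1000 ≈ 0.963000

1 1 247/250
2 2 9833/10000
3 3 963/1000
DF(2y) is solved at step 2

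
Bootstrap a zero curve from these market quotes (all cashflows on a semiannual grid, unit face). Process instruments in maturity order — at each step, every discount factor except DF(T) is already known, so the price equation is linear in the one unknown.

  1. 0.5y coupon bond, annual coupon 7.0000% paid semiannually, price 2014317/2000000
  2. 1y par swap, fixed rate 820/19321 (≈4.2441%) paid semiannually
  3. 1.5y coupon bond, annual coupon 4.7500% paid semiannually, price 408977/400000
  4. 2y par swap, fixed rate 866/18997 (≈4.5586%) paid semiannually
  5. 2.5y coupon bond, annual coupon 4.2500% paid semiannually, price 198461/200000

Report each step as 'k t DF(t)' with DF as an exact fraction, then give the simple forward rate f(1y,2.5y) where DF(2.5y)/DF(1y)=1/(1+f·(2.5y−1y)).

step 1 [0.5y] bond c/2=7/200: DF=(2014317/2000000 − 7/200·(0))/(1+7/200) = 9731/10000 ≈ 0.973100
step 2 [1y] swap r/2=410/19321: DF=(1 − 410/19321·(0.973100))/(1+410/19321) = 959/1000 ≈ 0.959000
step 3 [1.5y] bond c/2=19/800: DF=(408977/400000 − 19/800·(0.973100+0.959000))/(1+19/800) = 9539/10000 ≈ 0.953900
step 4 [2y] swap r/2=433/18997: DF=(1 − 433/18997·(0.973100+0.959000+0.953900))/(1+433/18997) = 4567/5000 ≈ 0.913400
step 5 [2.5y] bond c/2=17/800: DF=(198461/200000 − 17/800·(0.973100+0.959000+0.953900+0.913400))/(1+17/800) = 4463/5000 ≈ 0.892600

1 1/2 9731/10000
2 1 959/1000
3 3/2 9539/10000
4 2 4567/5000
5 5/2 4463/5000
f(1y,2.5y) = ((959/1000)/(4463/5000) − 1)/(3/2) = 664/13389 ≈ 4.9593%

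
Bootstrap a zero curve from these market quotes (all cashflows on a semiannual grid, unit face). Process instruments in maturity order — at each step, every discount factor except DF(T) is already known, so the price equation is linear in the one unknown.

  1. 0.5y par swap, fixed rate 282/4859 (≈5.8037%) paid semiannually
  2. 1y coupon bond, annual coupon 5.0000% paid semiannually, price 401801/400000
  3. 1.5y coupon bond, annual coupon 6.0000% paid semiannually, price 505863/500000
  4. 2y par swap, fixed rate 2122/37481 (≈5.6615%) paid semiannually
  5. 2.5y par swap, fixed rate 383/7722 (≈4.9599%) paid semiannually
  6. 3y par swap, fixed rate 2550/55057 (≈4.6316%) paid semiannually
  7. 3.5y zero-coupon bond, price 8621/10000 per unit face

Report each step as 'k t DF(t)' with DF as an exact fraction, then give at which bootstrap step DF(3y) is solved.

step 1 [0.5y] swap r/2=141/4859: DF=(1 − 141/4859·(0))/(1+141/4859) = 4859/5000 ≈ 0.971800
step 2 [1y] bond c/2=1/40: DF=(401801/400000 − 1/40·(0.971800))/(1+1/40) = 9563/10000 ≈ 0.956300
step 3 [1.5y] bond c/2=3/100: DF=(505863/500000 − 3/100·(0.971800+0.956300))/(1+3/100) = 9261/10000 ≈ 0.926100
step 4 [2y] swap r/2=1061/37481: DF=(1 − 1061/37481·(0.971800+0.956300+0.926100))/(1+1061/37481) = 8939/10000 ≈ 0.893900
step 5 [2.5y] swap r/2=383/15444: DF=(1 − 383/15444·(0.971800+0.956300+0.926100+0.893900))/(1+383/15444) = 8851/10000 ≈ 0.885100
step 6 [3y] swap r/2=1275/55057: DF=(1 − 1275/55057·(0.971800+0.956300+0.926100+0.893900+0.885100))/(1+1275/55057) = 349/400 ≈ 0.872500
step 7 [3.5y] zero: DF = P = 8621/10000 ≈ 0.862100

1 1/2 4859/5000
2 1 9563/10000
3 3/2 9261/10000
4 2 8939/10000
5 5/2 8851/10000
6 3 349/400
7 7/2 8621/10000
DF(3y) is solved at step 6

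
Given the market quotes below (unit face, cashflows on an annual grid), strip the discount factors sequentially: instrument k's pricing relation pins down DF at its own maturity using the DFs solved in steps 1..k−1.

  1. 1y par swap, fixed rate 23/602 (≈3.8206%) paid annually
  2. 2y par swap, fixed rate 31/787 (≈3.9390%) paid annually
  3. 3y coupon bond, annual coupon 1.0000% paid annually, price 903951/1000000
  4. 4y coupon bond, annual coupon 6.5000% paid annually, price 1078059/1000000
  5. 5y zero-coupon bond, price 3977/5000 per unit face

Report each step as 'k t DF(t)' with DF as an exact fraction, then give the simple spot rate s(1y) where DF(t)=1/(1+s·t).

1 1 602/625
2 2 1157/1250
3 3 8763/10000
4 4 1687/2000
5 5 3977/5000
s(1y) = (1/(602/625) − 1)/(1) = 23/602 ≈ 3.8206%

step 1 [1y] swap r/1=23/602: DF=(1 − 23/602·(0))/(1+23/602) = 602/625 ≈ 0.963200
step 2 [2y] swap r/1=31/787: DF=(1 − 31/787·(0.963200))/(1+31/787) = 1157/1250 ≈ 0.925600
step 3 [3y] bond c/1=1/100: DF=(903951/1000000 − 1/100·(0.963200+0.925600))/(1+1/100) = 8763/10000 ≈ 0.876300
step 4 [4y] bond c/1=13/200: DF=(1078059/1000000 − 13/200·(0.963200+0.925600+0.876300))/(1+13/200) = 1687/2000 ≈ 0.843500
step 5 [5y] zero: DF = P = 3977/5000 ≈ 0.795400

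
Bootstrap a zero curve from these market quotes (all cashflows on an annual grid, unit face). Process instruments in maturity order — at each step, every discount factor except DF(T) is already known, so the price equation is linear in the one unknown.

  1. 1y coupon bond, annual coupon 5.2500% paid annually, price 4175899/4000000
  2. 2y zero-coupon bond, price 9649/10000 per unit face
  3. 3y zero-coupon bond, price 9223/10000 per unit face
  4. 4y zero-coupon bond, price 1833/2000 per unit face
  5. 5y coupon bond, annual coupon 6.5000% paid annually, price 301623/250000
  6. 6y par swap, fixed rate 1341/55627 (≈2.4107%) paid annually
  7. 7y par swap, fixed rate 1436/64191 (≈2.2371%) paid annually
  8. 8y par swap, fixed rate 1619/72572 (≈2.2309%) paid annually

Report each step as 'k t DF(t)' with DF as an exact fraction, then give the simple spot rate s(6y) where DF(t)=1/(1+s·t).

step 1 [1y] bond c/1=21/400: DF=(4175899/4000000 − 21/400·(0))/(1+21/400) = 9919/10000 ≈ 0.991900
step 2 [2y] zero: DF = P = 9649/10000 ≈ 0.964900
step 3 [3y] zero: DF = P = 9223/10000 ≈ 0.922300
step 4 [4y] zero: DF = P = 1833/2000 ≈ 0.916500
step 5 [5y] bond c/1=13/200: DF=(301623/250000 − 13/200·(0.991900+0.964900+0.922300+0.916500))/(1+13/200) = 2253/2500 ≈ 0.901200
step 6 [6y] swap r/1=1341/55627: DF=(1 − 1341/55627·(0.991900+0.964900+0.922300+0.916500+0.901200))/(1+1341/55627) = 8659/10000 ≈ 0.865900
step 7 [7y] swap r/1=1436/64191: DF=(1 − 1436/64191·(0.991900+0.964900+0.922300+0.916500+0.901200+0.865900))/(1+1436/64191) = 2141/2500 ≈ 0.856400
step 8 [8y] swap r/1=1619/72572: DF=(1 − 1619/72572·(0.991900+0.964900+0.922300+0.916500+0.901200+0.865900+0.856400))/(1+1619/72572) = 8381/10000 ≈ 0.838100

1 1 9919/10000
2 2 9649/10000
3 3 9223/10000
4 4 1833/2000
5 5 2253/2500
6 6 8659/10000
7 7 2141/2500
8 8 8381/10000
s(6y) = (1/(8659/10000) − 1)/(6) = 447/17318 ≈ 2.5811%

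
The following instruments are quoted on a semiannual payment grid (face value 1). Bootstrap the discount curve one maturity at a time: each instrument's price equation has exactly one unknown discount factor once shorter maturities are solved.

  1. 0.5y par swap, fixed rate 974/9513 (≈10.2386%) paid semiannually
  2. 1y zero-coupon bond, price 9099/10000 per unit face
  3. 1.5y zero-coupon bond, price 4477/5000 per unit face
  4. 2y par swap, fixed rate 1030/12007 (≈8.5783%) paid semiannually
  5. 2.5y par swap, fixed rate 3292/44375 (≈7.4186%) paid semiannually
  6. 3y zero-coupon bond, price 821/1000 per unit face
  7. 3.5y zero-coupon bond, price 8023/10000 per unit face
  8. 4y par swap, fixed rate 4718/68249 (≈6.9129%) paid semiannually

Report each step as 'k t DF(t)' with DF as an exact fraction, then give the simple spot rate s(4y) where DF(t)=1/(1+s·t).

step 1 [0.5y] swap r/2=487/9513: DF=(1 − 487/9513·(0))/(1+487/9513) = 9513/10000 ≈ 0.951300
step 2 [1y] zero: DF = P = 9099/10000 ≈ 0.909900
step 3 [1.5y] zero: DF = P = 4477/5000 ≈ 0.895400
step 4 [2y] swap r/2=515/12007: DF=(1 − 515/12007·(0.951300+0.909900+0.895400))/(1+515/12007) = 1691/2000 ≈ 0.845500
step 5 [2.5y] swap r/2=1646/44375: DF=(1 − 1646/44375·(0.951300+0.909900+0.895400+0.845500))/(1+1646/44375) = 4177/5000 ≈ 0.835400
step 6 [3y] zero: DF = P = 821/1000 ≈ 0.821000
step 7 [3.5y] zero: DF = P = 8023/10000 ≈ 0.802300
step 8 [4y] swap r/2=2359/68249: DF=(1 − 2359/68249·(0.951300+0.909900+0.895400+0.845500+0.835400+0.821000+0.802300))/(1+2359/68249) = 7641/10000 ≈ 0.764100

1 1/2 9513/10000
2 1 9099/10000
3 3/2 4477/5000
4 2 1691/2000
5 5/2 4177/5000
6 3 821/1000
7 7/2 8023/10000
8 4 7641/10000
s(4y) = (1/(7641/10000) − 1)/(4) = 2359/30564 ≈ 7.7182%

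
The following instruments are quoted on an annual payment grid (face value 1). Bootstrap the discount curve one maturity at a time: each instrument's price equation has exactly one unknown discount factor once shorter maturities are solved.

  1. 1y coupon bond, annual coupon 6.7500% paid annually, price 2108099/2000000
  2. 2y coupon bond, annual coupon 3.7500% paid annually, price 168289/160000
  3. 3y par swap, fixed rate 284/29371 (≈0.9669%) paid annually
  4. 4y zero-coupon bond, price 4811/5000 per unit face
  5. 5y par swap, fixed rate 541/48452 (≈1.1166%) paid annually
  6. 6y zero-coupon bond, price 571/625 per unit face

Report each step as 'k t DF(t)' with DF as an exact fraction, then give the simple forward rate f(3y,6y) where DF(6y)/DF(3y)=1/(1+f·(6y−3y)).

step 1 [1y] bond c/1=27/400: DF=(2108099/2000000 − 27/400·(0))/(1+27/400) = 4937/5000 ≈ 0.987400
step 2 [2y] bond c/1=3/80: DF=(168289/160000 − 3/80·(0.987400))/(1+3/80) = 9781/10000 ≈ 0.978100
step 3 [3y] swap r/1=284/29371: DF=(1 − 284/29371·(0.987400+0.978100))/(1+284/29371) = 2429/2500 ≈ 0.971600
step 4 [4y] zero: DF = P = 4811/5000 ≈ 0.962200
step 5 [5y] swap r/1=541/48452: DF=(1 − 541/48452·(0.987400+0.978100+0.971600+0.962200))/(1+541/48452) = 9459/10000 ≈ 0.945900
step 6 [6y] zero: DF = P = 571/625 ≈ 0.913600

1 1 4937/5000
2 2 9781/10000
3 3 2429/2500
4 4 4811/5000
5 5 9459/10000
6 6 571/625
f(3y,6y) = ((2429/2500)/(571/625) − 1)/(3) = 145/6852 ≈ 2.1162%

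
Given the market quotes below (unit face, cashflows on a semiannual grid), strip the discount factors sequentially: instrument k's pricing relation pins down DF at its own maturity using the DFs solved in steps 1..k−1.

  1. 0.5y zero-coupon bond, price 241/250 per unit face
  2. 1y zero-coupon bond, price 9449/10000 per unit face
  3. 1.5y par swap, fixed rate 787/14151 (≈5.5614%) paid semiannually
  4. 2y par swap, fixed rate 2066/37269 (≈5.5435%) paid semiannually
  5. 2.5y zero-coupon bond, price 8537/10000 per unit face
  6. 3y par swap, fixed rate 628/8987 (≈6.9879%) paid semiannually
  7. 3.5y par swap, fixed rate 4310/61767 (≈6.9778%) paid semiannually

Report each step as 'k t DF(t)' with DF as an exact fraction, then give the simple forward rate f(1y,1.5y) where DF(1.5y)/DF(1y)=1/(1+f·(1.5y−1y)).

1 1/2 241/250
2 1 9449/10000
3 3/2 9213/10000
4 2 8967/10000
5 5/2 8537/10000
6 3 2029/2500
7 7/2 1569/2000
f(1y,1.5y) = ((9449/10000)/(9213/10000) − 1)/(1/2) = 472/9213 ≈ 5.1232%

step 1 [0.5y] zero: DF = P = 241/250 ≈ 0.964000
step 2 [1y] zero: DF = P = 9449/10000 ≈ 0.944900
step 3 [1.5y] swap r/2=787/28302: DF=(1 − 787/28302·(0.964000+0.944900))/(1+787/28302) = 9213/10000 ≈ 0.921300
step 4 [2y] swap r/2=1033/37269: DF=(1 − 1033/37269·(0.964000+0.944900+0.921300))/(1+1033/37269) = 8967/10000 ≈ 0.896700
step 5 [2.5y] zero: DF = P = 8537/10000 ≈ 0.853700
step 6 [3y] swap r/2=314/8987: DF=(1 − 314/8987·(0.964000+0.944900+0.921300+0.896700+0.853700))/(1+314/8987) = 2029/2500 ≈ 0.811600
step 7 [3.5y] swap r/2=2155/61767: DF=(1 − 2155/61767·(0.964000+0.944900+0.921300+0.896700+0.853700+0.811600))/(1+2155/61767) = 1569/2000 ≈ 0.784500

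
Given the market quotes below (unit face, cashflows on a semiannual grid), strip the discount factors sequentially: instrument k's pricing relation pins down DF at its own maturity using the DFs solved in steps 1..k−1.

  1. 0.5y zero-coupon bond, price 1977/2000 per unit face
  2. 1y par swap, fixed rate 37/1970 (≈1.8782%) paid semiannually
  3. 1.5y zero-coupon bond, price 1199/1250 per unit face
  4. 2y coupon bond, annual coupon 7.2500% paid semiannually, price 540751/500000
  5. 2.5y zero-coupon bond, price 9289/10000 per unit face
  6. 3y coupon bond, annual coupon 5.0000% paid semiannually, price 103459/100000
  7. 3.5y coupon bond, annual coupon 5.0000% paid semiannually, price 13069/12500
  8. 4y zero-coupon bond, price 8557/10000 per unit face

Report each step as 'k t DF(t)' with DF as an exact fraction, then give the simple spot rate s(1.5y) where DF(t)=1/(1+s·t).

1 1/2 1977/2000
2 1 1963/2000
3 3/2 1199/1250
4 2 2353/2500
5 5/2 9289/10000
6 3 8923/10000
7 7/2 2203/2500
8 4 8557/10000
s(1.5y) = (1/(1199/1250) − 1)/(3/2) = 34/1199 ≈ 2.8357%

step 1 [0.5y] zero: DF = P = 1977/2000 ≈ 0.988500
step 2 [1y] swap r/2=37/3940: DF=(1 − 37/3940·(0.988500))/(1+37/3940) = 1963/2000 ≈ 0.981500
step 3 [1.5y] zero: DF = P = 1199/1250 ≈ 0.959200
step 4 [2y] bond c/2=29/800: DF=(540751/500000 − 29/800·(0.988500+0.981500+0.959200))/(1+29/800) = 2353/2500 ≈ 0.941200
step 5 [2.5y] zero: DF = P = 9289/10000 ≈ 0.928900
step 6 [3y] bond c/2=1/40: DF=(103459/100000 − 1/40·(0.988500+0.981500+0.959200+0.941200+0.928900))/(1+1/40) = 8923/10000 ≈ 0.892300
step 7 [3.5y] bond c/2=1/40: DF=(13069/12500 − 1/40·(0.988500+0.981500+0.959200+0.941200+0.928900+0.892300))/(1+1/40) = 2203/2500 ≈ 0.881200
step 8 [4y] zero: DF = P = 8557/10000 ≈ 0.855700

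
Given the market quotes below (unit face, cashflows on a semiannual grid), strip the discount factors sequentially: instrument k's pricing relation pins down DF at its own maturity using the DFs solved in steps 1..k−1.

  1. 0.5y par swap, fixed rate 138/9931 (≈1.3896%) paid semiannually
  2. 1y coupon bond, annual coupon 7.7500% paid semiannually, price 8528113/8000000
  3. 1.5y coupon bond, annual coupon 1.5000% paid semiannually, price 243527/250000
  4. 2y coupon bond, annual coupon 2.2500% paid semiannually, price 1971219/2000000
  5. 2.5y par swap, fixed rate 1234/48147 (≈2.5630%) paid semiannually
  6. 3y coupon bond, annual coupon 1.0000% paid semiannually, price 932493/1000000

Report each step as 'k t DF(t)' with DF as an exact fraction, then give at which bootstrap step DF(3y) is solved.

step 1 [0.5y] swap r/2=69/9931: DF=(1 − 69/9931·(0))/(1+69/9931) = 9931/10000 ≈ 0.993100
step 2 [1y] bond c/2=31/800: DF=(8528113/8000000 − 31/800·(0.993100))/(1+31/800) = 2473/2500 ≈ 0.989200
step 3 [1.5y] bond c/2=3/400: DF=(243527/250000 − 3/400·(0.993100+0.989200))/(1+3/400) = 9521/10000 ≈ 0.952100
step 4 [2y] bond c/2=9/800: DF=(1971219/2000000 − 9/800·(0.993100+0.989200+0.952100))/(1+9/800) = 471/500 ≈ 0.942000
step 5 [2.5y] swap r/2=617/48147: DF=(1 − 617/48147·(0.993100+0.989200+0.952100+0.942000))/(1+617/48147) = 9383/10000 ≈ 0.938300
step 6 [3y] bond c/2=1/200: DF=(932493/1000000 − 1/200·(0.993100+0.989200+0.952100+0.942000+0.938300))/(1+1/200) = 9039/10000 ≈ 0.903900

1 1/2 9931/10000
2 1 2473/2500
3 3/2 9521/10000
4 2 471/500
5 5/2 9383/10000
6 3 9039/10000
DF(3y) is solved at step 6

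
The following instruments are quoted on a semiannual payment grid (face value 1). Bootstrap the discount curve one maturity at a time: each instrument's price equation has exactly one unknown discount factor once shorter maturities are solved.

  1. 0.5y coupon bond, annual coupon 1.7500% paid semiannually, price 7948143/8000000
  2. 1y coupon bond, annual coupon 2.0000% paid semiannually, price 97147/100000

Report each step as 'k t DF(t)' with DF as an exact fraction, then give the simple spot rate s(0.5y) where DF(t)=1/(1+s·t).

step 1 [0.5y] bond c/2=7/800: DF=(7948143/8000000 − 7/800·(0))/(1+7/800) = 9849/10000 ≈ 0.984900
step 2 [1y] bond c/2=1/100: DF=(97147/100000 − 1/100·(0.984900))/(1+1/100) = 9521/10000 ≈ 0.952100

1 1/2 9849/10000
2 1 9521/10000
s(0.5y) = (1/(9849/10000) − 1)/(1/2) = 302/9849 ≈ 3.0663%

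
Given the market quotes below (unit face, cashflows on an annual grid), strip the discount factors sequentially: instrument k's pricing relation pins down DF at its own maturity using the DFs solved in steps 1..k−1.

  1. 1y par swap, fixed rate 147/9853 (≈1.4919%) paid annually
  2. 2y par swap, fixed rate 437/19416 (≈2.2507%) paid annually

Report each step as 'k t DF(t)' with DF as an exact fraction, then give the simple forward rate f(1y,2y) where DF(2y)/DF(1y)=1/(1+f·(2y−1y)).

1 1 9853/10000
2 2 9563/10000
f(1y,2y) = ((9853/10000)/(9563/10000) − 1)/(1) = 290/9563 ≈ 3.0325%

step 1 [1y] swap r/1=147/9853: DF=(1 − 147/9853·(0))/(1+147/9853) = 9853/10000 ≈ 0.985300
step 2 [2y] swap r/1=437/19416: DF=(1 − 437/19416·(0.985300))/(1+437/19416) = 9563/10000 ≈ 0.956300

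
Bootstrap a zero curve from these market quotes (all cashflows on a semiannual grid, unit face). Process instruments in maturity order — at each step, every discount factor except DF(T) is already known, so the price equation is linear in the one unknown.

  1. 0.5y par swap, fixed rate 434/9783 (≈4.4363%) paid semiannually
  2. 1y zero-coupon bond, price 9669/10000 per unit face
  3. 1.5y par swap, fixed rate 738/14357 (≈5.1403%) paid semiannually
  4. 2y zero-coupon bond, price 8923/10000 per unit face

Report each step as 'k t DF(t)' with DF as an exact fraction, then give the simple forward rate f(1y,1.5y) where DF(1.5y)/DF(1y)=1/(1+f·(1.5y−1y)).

step 1 [0.5y] swap r/2=217/9783: DF=(1 − 217/9783·(0))/(1+217/9783) = 9783/10000 ≈ 0.978300
step 2 [1y] zero: DF = P = 9669/10000 ≈ 0.966900
step 3 [1.5y] swap r/2=369/14357: DF=(1 − 369/14357·(0.978300+0.966900))/(1+369/14357) = 4631/5000 ≈ 0.926200
step 4 [2y] zero: DF = P = 8923/10000 ≈ 0.892300

1 1/2 9783/10000
2 1 9669/10000
3 3/2 4631/5000
4 2 8923/10000
f(1y,1.5y) = ((9669/10000)/(4631/5000) − 1)/(1/2) = 37/421 ≈ 8.7886%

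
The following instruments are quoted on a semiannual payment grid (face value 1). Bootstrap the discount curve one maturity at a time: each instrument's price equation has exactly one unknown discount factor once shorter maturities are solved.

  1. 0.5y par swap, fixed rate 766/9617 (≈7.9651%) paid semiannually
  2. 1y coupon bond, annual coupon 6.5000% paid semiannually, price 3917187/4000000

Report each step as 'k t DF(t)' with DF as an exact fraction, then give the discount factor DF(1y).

1 1/2 9617/10000
2 1 4591/5000
DF(1y) = 4591/5000 ≈ 0.918200

step 1 [0.5y] swap r/2=383/9617: DF=(1 − 383/9617·(0))/(1+383/9617) = 9617/10000 ≈ 0.961700
step 2 [1y] bond c/2=13/400: DF=(3917187/4000000 − 13/400·(0.961700))/(1+13/400) = 4591/5000 ≈ 0.918200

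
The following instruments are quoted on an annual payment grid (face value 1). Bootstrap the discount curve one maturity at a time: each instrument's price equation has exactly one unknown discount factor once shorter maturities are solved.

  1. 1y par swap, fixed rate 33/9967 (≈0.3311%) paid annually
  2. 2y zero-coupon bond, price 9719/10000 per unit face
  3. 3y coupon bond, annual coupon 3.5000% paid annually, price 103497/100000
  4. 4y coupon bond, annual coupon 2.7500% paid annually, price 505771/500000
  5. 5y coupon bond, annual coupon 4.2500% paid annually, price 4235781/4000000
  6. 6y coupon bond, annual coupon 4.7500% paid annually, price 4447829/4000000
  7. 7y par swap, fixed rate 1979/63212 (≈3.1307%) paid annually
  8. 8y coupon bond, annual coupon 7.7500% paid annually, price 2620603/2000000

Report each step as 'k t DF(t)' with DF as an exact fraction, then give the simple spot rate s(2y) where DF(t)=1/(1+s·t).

1 1 9967/10000
2 2 9719/10000
3 3 4667/5000
4 4 2267/2500
5 5 1721/2000
6 6 4249/5000
7 7 8021/10000
8 8 3807/5000
s(2y) = (1/(9719/10000) − 1)/(2) = 281/19438 ≈ 1.4456%

step 1 [1y] swap r/1=33/9967: DF=(1 − 33/9967·(0))/(1+33/9967) = 9967/10000 ≈ 0.996700
step 2 [2y] zero: DF = P = 9719/10000 ≈ 0.971900
step 3 [3y] bond c/1=7/200: DF=(103497/100000 − 7/200·(0.996700+0.971900))/(1+7/200) = 4667/5000 ≈ 0.933400
step 4 [4y] bond c/1=11/400: DF=(505771/500000 − 11/400·(0.996700+0.971900+0.933400))/(1+11/400) = 2267/2500 ≈ 0.906800
step 5 [5y] bond c/1=17/400: DF=(4235781/4000000 − 17/400·(0.996700+0.971900+0.933400+0.906800))/(1+17/400) = 1721/2000 ≈ 0.860500
step 6 [6y] bond c/1=19/400: DF=(4447829/4000000 − 19/400·(0.996700+0.971900+0.933400+0.906800+0.860500))/(1+19/400) = 4249/5000 ≈ 0.849800
step 7 [7y] swap r/1=1979/63212: DF=(1 − 1979/63212·(0.996700+0.971900+0.933400+0.906800+0.860500+0.849800))/(1+1979/63212) = 8021/10000 ≈ 0.802100
step 8 [8y] bond c/1=31/400: DF=(2620603/2000000 − 31/400·(0.996700+0.971900+0.933400+0.906800+0.860500+0.849800+0.802100))/(1+31/400) = 3807/5000 ≈ 0.761400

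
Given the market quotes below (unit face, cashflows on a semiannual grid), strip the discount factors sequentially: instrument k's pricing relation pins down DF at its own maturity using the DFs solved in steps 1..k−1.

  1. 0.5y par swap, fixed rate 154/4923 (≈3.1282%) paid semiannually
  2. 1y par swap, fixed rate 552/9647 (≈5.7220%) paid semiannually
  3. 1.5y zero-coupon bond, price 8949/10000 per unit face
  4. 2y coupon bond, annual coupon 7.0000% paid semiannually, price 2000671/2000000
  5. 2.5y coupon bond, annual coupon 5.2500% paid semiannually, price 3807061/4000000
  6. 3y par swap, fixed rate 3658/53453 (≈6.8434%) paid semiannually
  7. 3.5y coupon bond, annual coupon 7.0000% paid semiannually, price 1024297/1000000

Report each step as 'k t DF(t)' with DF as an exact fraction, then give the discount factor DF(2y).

1 1/2 4923/5000
2 1 1181/1250
3 3/2 8949/10000
4 2 871/1000
5 5/2 8329/10000
6 3 8171/10000
7 7/2 8089/10000
DF(2y) = 871/1000 ≈ 0.871000

step 1 [0.5y] swap r/2=77/4923: DF=(1 − 77/4923·(0))/(1+77/4923) = 4923/5000 ≈ 0.984600
step 2 [1y] swap r/2=276/9647: DF=(1 − 276/9647·(0.984600))/(1+276/9647) = 1181/1250 ≈ 0.944800
step 3 [1.5y] zero: DF = P = 8949/10000 ≈ 0.894900
step 4 [2y] bond c/2=7/200: DF=(2000671/2000000 − 7/200·(0.984600+0.944800+0.894900))/(1+7/200) = 871/1000 ≈ 0.871000
step 5 [2.5y] bond c/2=21/800: DF=(3807061/4000000 − 21/800·(0.984600+0.944800+0.894900+0.871000))/(1+21/800) = 8329/10000 ≈ 0.832900
step 6 [3y] swap r/2=1829/53453: DF=(1 − 1829/53453·(0.984600+0.944800+0.894900+0.871000+0.832900))/(1+1829/53453) = 8171/10000 ≈ 0.817100
step 7 [3.5y] bond c/2=7/200: DF=(1024297/1000000 − 7/200·(0.984600+0.944800+0.894900+0.871000+0.832900+0.817100))/(1+7/200) = 8089/10000 ≈ 0.808900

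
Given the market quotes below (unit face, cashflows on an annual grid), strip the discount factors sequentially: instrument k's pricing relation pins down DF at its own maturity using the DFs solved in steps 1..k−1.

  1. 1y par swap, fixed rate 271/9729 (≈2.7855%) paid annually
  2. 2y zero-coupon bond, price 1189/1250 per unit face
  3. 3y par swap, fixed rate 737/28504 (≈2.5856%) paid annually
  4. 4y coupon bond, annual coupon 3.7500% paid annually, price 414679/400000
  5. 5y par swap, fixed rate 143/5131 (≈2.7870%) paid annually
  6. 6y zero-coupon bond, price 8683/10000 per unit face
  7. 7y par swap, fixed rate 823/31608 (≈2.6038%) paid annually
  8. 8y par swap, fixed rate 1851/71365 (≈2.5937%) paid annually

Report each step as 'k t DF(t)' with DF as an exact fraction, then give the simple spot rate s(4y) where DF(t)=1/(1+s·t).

1 1 9729/10000
2 2 1189/1250
3 3 9263/10000
4 4 4481/5000
5 5 8713/10000
6 6 8683/10000
7 7 4177/5000
8 8 8149/10000
s(4y) = (1/(4481/5000) − 1)/(4) = 519/17924 ≈ 2.8956%

step 1 [1y] swap r/1=271/9729: DF=(1 − 271/9729·(0))/(1+271/9729) = 9729/10000 ≈ 0.972900
step 2 [2y] zero: DF = P = 1189/1250 ≈ 0.951200
step 3 [3y] swap r/1=737/28504: DF=(1 − 737/28504·(0.972900+0.951200))/(1+737/28504) = 9263/10000 ≈ 0.926300
step 4 [4y] bond c/1=3/80: DF=(414679/400000 − 3/80·(0.972900+0.951200+0.926300))/(1+3/80) = 4481/5000 ≈ 0.896200
step 5 [5y] swap r/1=143/5131: DF=(1 − 143/5131·(0.972900+0.951200+0.926300+0.896200))/(1+143/5131) = 8713/10000 ≈ 0.871300
step 6 [6y] zero: DF = P = 8683/10000 ≈ 0.868300
step 7 [7y] swap r/1=823/31608: DF=(1 − 823/31608·(0.972900+0.951200+0.926300+0.896200+0.871300+0.868300))/(1+823/31608) = 4177/5000 ≈ 0.835400
step 8 [8y] swap r/1=1851/71365: DF=(1 − 1851/71365·(0.972900+0.951200+0.926300+0.896200+0.871300+0.868300+0.835400))/(1+1851/71365) = 8149/10000 ≈ 0.814900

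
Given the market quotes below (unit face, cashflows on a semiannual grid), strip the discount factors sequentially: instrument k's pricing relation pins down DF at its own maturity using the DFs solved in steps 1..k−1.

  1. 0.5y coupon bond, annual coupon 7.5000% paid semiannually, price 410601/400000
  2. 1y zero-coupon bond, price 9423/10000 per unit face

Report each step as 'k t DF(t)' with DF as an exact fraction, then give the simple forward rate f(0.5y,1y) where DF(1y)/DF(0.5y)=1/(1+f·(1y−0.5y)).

1 1/2 4947/5000
2 1 9423/10000
f(0.5y,1y) = ((4947/5000)/(9423/10000) − 1)/(1/2) = 314/3141 ≈ 9.9968%

step 1 [0.5y] bond c/2=3/80: DF=(410601/400000 − 3/80·(0))/(1+3/80) = 4947/5000 ≈ 0.989400
step 2 [1y] zero: DF = P = 9423/10000 ≈ 0.942300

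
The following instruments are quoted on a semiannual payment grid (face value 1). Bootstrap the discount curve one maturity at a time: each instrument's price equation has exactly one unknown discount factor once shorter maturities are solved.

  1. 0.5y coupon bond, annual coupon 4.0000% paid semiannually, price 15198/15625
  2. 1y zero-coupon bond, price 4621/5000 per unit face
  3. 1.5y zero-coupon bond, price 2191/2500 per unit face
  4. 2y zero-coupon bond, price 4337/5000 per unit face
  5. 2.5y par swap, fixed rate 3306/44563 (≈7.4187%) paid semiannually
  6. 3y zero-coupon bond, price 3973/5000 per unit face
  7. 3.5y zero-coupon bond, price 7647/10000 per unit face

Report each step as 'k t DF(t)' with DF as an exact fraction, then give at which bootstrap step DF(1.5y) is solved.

1 1/2 596/625
2 1 4621/5000
3 3/2 2191/2500
4 2 4337/5000
5 5/2 8347/10000
6 3 3973/5000
7 7/2 7647/10000
DF(1.5y) is solved at step 3

step 1 [0.5y] bond c/2=1/50: DF=(15198/15625 − 1/50·(0))/(1+1/50) = 596/625 ≈ 0.953600
step 2 [1y] zero: DF = P = 4621/5000 ≈ 0.924200
step 3 [1.5y] zero: DF = P = 2191/2500 ≈ 0.876400
step 4 [2y] zero: DF = P = 4337/5000 ≈ 0.867400
step 5 [2.5y] swap r/2=1653/44563: DF=(1 − 1653/44563·(0.953600+0.924200+0.876400+0.867400))/(1+1653/44563) = 8347/10000 ≈ 0.834700
step 6 [3y] zero: DF = P = 3973/5000 ≈ 0.794600
step 7 [3.5y] zero: DF = P = 7647/10000 ≈ 0.764700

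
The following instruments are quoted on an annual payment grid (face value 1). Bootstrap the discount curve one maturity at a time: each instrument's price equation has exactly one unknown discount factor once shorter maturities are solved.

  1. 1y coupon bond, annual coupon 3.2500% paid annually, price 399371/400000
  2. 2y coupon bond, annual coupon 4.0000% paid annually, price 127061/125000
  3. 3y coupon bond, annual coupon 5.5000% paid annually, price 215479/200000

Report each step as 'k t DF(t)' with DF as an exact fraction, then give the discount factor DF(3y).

1 1 967/1000
2 2 4701/5000
3 3 4609/5000
DF(3y) = 4609/5000 ≈ 0.921800

step 1 [1y] bond c/1=13/400: DF=(399371/400000 − 13/400·(0))/(1+13/400) = 967/1000 ≈ 0.967000
step 2 [2y] bond c/1=1/25: DF=(127061/125000 − 1/25·(0.967000))/(1+1/25) = 4701/5000 ≈ 0.940200
step 3 [3y] bond c/1=11/200: DF=(215479/200000 − 11/200·(0.967000+0.940200))/(1+11/200) = 4609/5000 ≈ 0.921800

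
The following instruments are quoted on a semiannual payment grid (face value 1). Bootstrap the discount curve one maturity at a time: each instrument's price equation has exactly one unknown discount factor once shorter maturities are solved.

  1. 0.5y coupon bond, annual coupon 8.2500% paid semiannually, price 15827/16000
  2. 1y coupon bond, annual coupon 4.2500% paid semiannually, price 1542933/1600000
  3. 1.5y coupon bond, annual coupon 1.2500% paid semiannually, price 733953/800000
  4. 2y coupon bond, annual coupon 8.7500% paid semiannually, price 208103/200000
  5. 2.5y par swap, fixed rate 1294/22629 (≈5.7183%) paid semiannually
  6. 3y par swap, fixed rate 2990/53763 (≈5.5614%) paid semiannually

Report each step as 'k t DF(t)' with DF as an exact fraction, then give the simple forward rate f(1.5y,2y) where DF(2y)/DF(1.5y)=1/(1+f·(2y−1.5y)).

1 1/2 19/20
2 1 1849/2000
3 3/2 9001/10000
4 2 4403/5000
5 5/2 4353/5000
6 3 1701/2000
f(1.5y,2y) = ((9001/10000)/(4403/5000) − 1)/(1/2) = 195/4403 ≈ 4.4288%

step 1 [0.5y] bond c/2=33/800: DF=(15827/16000 − 33/800·(0))/(1+33/800) = 19/20 ≈ 0.950000
step 2 [1y] bond c/2=17/800: DF=(1542933/1600000 − 17/800·(0.950000))/(1+17/800) = 1849/2000 ≈ 0.924500
step 3 [1.5y] bond c/2=1/160: DF=(733953/800000 − 1/160·(0.950000+0.924500))/(1+1/160) = 9001/10000 ≈ 0.900100
step 4 [2y] bond c/2=7/160: DF=(208103/200000 − 7/160·(0.950000+0.924500+0.900100))/(1+7/160) = 4403/5000 ≈ 0.880600
step 5 [2.5y] swap r/2=647/22629: DF=(1 − 647/22629·(0.950000+0.924500+0.900100+0.880600))/(1+647/22629) = 4353/5000 ≈ 0.870600
step 6 [3y] swap r/2=1495/53763: DF=(1 − 1495/53763·(0.950000+0.924500+0.900100+0.880600+0.870600))/(1+1495/53763) = 1701/2000 ≈ 0.850500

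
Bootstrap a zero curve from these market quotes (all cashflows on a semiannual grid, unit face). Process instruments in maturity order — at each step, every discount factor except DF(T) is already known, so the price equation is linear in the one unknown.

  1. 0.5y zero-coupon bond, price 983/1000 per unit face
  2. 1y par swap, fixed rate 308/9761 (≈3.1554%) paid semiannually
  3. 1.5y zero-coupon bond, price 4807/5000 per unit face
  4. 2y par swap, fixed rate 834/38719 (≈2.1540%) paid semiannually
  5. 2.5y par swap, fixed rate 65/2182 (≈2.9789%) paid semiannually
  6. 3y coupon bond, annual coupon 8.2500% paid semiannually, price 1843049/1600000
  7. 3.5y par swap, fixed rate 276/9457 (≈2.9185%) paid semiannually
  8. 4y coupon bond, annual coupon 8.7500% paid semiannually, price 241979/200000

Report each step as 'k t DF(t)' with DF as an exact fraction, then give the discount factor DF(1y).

1 1/2 983/1000
2 1 2423/2500
3 3/2 4807/5000
4 2 9583/10000
5 5/2 1857/2000
6 3 9161/10000
7 7/2 4517/5000
8 4 8817/10000
DF(1y) = 2423/2500 ≈ 0.969200

step 1 [0.5y] zero: DF = P = 983/1000 ≈ 0.983000
step 2 [1y] swap r/2=154/9761: DF=(1 − 154/9761·(0.983000))/(1+154/9761) = 2423/2500 ≈ 0.969200
step 3 [1.5y] zero: DF = P = 4807/5000 ≈ 0.961400
step 4 [2y] swap r/2=417/38719: DF=(1 − 417/38719·(0.983000+0.969200+0.961400))/(1+417/38719) = 9583/10000 ≈ 0.958300
step 5 [2.5y] swap r/2=65/4364: DF=(1 − 65/4364·(0.983000+0.969200+0.961400+0.958300))/(1+65/4364) = 1857/2000 ≈ 0.928500
step 6 [3y] bond c/2=33/800: DF=(1843049/1600000 − 33/800·(0.983000+0.969200+0.961400+0.958300+0.928500))/(1+33/800) = 9161/10000 ≈ 0.916100
step 7 [3.5y] swap r/2=138/9457: DF=(1 − 138/9457·(0.983000+0.969200+0.961400+0.958300+0.928500+0.916100))/(1+138/9457) = 4517/5000 ≈ 0.903400
step 8 [4y] bond c/2=7/160: DF=(241979/200000 − 7/160·(0.983000+0.969200+0.961400+0.958300+0.928500+0.916100+0.903400))/(1+7/160) = 8817/10000 ≈ 0.881700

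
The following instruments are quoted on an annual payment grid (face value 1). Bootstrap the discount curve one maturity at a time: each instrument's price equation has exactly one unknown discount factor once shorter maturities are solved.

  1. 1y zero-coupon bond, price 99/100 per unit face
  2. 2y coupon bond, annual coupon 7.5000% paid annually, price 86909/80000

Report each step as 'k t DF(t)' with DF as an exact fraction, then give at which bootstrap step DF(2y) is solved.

step 1 [1y] zero: DF = P = 99/100 ≈ 0.990000
step 2 [2y] bond c/1=3/40: DF=(86909/80000 − 3/40·(0.990000))/(1+3/40) = 1883/2000 ≈ 0.941500

1 1 99/100
2 2 1883/2000
DF(2y) is solved at step 2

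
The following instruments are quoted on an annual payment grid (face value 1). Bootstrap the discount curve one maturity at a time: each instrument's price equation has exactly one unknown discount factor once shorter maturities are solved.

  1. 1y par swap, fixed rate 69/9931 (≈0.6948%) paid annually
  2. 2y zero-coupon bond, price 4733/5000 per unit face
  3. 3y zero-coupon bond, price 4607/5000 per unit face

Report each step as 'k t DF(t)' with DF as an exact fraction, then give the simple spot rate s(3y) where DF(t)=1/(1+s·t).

1 1 9931/10000
2 2 4733/5000
3 3 4607/5000
s(3y) = (1/(4607/5000) − 1)/(3) = 131/4607 ≈ 2.8435%

step 1 [1y] swap r/1=69/9931: DF=(1 − 69/9931·(0))/(1+69/9931) = 9931/10000 ≈ 0.993100
step 2 [2y] zero: DF = P = 4733/5000 ≈ 0.946600
step 3 [3y] zero: DF = P = 4607/5000 ≈ 0.921400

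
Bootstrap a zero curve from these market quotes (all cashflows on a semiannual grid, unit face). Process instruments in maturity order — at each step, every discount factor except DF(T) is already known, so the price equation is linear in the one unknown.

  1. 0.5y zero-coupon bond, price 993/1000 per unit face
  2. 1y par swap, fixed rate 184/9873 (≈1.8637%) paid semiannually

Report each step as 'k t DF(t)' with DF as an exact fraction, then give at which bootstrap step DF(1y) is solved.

step 1 [0.5y] zero: DF = P = 993/1000 ≈ 0.993000
step 2 [1y] swap r/2=92/9873: DF=(1 − 92/9873·(0.993000))/(1+92/9873) = 1227/1250 ≈ 0.981600

1 1/2 993/1000
2 1 1227/1250
DF(1y) is solved at step 2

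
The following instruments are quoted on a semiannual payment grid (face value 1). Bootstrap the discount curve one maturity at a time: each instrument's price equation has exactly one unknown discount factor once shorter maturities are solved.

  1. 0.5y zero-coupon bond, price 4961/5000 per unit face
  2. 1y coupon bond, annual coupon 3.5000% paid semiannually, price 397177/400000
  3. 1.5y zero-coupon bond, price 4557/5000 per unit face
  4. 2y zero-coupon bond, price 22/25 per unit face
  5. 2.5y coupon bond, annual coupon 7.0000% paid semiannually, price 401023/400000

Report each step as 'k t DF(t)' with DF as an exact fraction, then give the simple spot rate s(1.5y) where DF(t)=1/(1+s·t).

step 1 [0.5y] zero: DF = P = 4961/5000 ≈ 0.992200
step 2 [1y] bond c/2=7/400: DF=(397177/400000 − 7/400·(0.992200))/(1+7/400) = 2397/2500 ≈ 0.958800
step 3 [1.5y] zero: DF = P = 4557/5000 ≈ 0.911400
step 4 [2y] zero: DF = P = 22/25 ≈ 0.880000
step 5 [2.5y] bond c/2=7/200: DF=(401023/400000 − 7/200·(0.992200+0.958800+0.911400+0.880000))/(1+7/200) = 8421/10000 ≈ 0.842100

1 1/2 4961/5000
2 1 2397/2500
3 3/2 4557/5000
4 2 22/25
5 5/2 8421/10000
s(1.5y) = (1/(4557/5000) − 1)/(3/2) = 886/13671 ≈ 6.4809%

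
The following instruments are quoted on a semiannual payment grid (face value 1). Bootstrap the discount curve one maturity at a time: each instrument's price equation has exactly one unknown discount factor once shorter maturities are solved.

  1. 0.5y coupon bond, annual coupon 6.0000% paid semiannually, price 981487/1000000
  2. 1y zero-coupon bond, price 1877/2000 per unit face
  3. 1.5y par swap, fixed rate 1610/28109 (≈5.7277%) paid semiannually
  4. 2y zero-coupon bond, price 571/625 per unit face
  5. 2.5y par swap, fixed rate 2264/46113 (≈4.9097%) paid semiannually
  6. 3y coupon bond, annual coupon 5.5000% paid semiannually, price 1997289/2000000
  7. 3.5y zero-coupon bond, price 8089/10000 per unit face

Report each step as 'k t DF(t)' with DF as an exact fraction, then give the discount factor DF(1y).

step 1 [0.5y] bond c/2=3/100: DF=(981487/1000000 − 3/100·(0))/(1+3/100) = 9529/10000 ≈ 0.952900
step 2 [1y] zero: DF = P = 1877/2000 ≈ 0.938500
step 3 [1.5y] swap r/2=805/28109: DF=(1 − 805/28109·(0.952900+0.938500))/(1+805/28109) = 1839/2000 ≈ 0.919500
step 4 [2y] zero: DF = P = 571/625 ≈ 0.913600
step 5 [2.5y] swap r/2=1132/46113: DF=(1 − 1132/46113·(0.952900+0.938500+0.919500+0.913600))/(1+1132/46113) = 2217/2500 ≈ 0.886800
step 6 [3y] bond c/2=11/400: DF=(1997289/2000000 − 11/400·(0.952900+0.938500+0.919500+0.913600+0.886800))/(1+11/400) = 1697/2000 ≈ 0.848500
step 7 [3.5y] zero: DF = P = 8089/10000 ≈ 0.808900

1 1/2 9529/10000
2 1 1877/2000
3 3/2 1839/2000
4 2 571/625
5 5/2 2217/2500
6 3 1697/2000
7 7/2 8089/10000
DF(1y) = 1877/2000 ≈ 0.938500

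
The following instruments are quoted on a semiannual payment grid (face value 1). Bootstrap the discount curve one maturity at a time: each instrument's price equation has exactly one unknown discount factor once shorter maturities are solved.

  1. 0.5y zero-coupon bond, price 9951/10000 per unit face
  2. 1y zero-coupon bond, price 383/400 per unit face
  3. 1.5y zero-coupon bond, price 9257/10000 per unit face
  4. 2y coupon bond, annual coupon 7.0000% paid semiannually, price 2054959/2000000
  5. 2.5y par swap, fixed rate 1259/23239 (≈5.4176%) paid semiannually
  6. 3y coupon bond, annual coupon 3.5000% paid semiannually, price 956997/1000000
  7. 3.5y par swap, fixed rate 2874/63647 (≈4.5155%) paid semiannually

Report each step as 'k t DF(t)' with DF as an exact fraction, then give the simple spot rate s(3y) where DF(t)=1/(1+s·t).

step 1 [0.5y] zero: DF = P = 9951/10000 ≈ 0.995100
step 2 [1y] zero: DF = P = 383/400 ≈ 0.957500
step 3 [1.5y] zero: DF = P = 9257/10000 ≈ 0.925700
step 4 [2y] bond c/2=7/200: DF=(2054959/2000000 − 7/200·(0.995100+0.957500+0.925700))/(1+7/200) = 4477/5000 ≈ 0.895400
step 5 [2.5y] swap r/2=1259/46478: DF=(1 − 1259/46478·(0.995100+0.957500+0.925700+0.895400))/(1+1259/46478) = 8741/10000 ≈ 0.874100
step 6 [3y] bond c/2=7/400: DF=(956997/1000000 − 7/400·(0.995100+0.957500+0.925700+0.895400+0.874100))/(1+7/400) = 4303/5000 ≈ 0.860600
step 7 [3.5y] swap r/2=1437/63647: DF=(1 − 1437/63647·(0.995100+0.957500+0.925700+0.895400+0.874100+0.860600))/(1+1437/63647) = 8563/10000 ≈ 0.856300

1 1/2 9951/10000
2 1 383/400
3 3/2 9257/10000
4 2 4477/5000
5 5/2 8741/10000
6 3 4303/5000
7 7/2 8563/10000
s(3y) = (1/(4303/5000) − 1)/(3) = 697/12909 ≈ 5.3993%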